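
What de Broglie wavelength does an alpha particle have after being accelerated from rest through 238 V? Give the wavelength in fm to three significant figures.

λ = 658 fm

KE = 2eV = 2 × 1.602 × 10⁻¹⁹ × 238.0 = 7.626 × 10⁻¹⁷ J.
p = √(2mKE) = √(2 × 6.645 × 10⁻²⁷ × 7.626 × 10⁻¹⁷) = 1.007 × 10⁻²¹ kg·m/s.
λ = h/p = 6.626 × 10⁻³⁴ / 1.007 × 10⁻²¹ = 6.58 × 10⁻¹³ m = 658 fm.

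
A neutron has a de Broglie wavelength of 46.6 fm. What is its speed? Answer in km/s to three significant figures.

v = 8490 km/s

p = h/λ = 6.626 × 10⁻³⁴ / 4.660 × 10⁻¹⁴ = 1.422 × 10⁻²⁰ kg·m/s.
v = p/m = 1.422 × 10⁻²⁰ / 1.675 × 10⁻²⁷ = 8.49 × 10⁶ m/s = 8490 km/s.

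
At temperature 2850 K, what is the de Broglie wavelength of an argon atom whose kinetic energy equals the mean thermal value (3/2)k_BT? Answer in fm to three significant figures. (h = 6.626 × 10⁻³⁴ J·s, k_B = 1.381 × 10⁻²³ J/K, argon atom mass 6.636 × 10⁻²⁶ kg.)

λ = 7490 fm

KE = (3/2)k_BT = 1.5 × 1.381 × 10⁻²³ × 2850 = 5.904 × 10⁻²⁰ J.
p = √(2mKE) = √(2 × 6.636 × 10⁻²⁶ × 5.904 × 10⁻²⁰) = 8.852 × 10⁻²³ kg·m/s.
λ = h/p = 7.49 × 10⁻¹² m = 7490 fm.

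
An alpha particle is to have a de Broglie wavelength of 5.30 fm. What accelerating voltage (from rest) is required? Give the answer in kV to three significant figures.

p = h/λ = 6.626 × 10⁻³⁴ / 5.300 × 10⁻¹⁵ = 1.250 × 10⁻¹⁹ kg·m/s.
KE = p²/(2m) = 1.176 × 10⁻¹² J.
V = KE/2e = 1.176 × 10⁻¹² / (2 × 1.602 × 10⁻¹⁹) = 3670 kV.

V = 3670 kV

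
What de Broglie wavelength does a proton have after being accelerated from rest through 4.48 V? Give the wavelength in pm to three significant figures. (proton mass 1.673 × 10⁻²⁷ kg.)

KE = eV = 1.602 × 10⁻¹⁹ × 4.480 = 7.177 × 10⁻¹⁹ J.
p = √(2mKE) = √(2 × 1.673 × 10⁻²⁷ × 7.177 × 10⁻¹⁹) = 4.900 × 10⁻²³ kg·m/s.
λ = h/p = 6.626 × 10⁻³⁴ / 4.900 × 10⁻²³ = 1.35 × 10⁻¹¹ m = 13.5 pm.

λ = 13.5 pm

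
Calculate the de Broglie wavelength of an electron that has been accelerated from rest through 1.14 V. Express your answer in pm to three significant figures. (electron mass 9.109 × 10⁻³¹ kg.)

λ = 1150 pm

KE = eV = 1.602 × 10⁻¹⁹ × 1.140 = 1.826 × 10⁻¹⁹ J.
p = √(2mKE) = √(2 × 9.109 × 10⁻³¹ × 1.826 × 10⁻¹⁹) = 5.768 × 10⁻²⁵ kg·m/s.
λ = h/p = 6.626 × 10⁻³⁴ / 5.768 × 10⁻²⁵ = 1.15 × 10⁻⁹ m = 1150 pm.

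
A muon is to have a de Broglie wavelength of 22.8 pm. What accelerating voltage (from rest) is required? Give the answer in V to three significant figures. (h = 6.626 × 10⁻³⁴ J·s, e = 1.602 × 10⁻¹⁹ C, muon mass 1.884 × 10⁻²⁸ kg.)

V = 14.0 V

p = h/λ = 6.626 × 10⁻³⁴ / 2.280 × 10⁻¹¹ = 2.906 × 10⁻²³ kg·m/s.
KE = p²/(2m) = 2.241 × 10⁻¹⁸ J.
V = KE/e = 2.241 × 10⁻¹⁸ / (1.602 × 10⁻¹⁹) = 14.0 V.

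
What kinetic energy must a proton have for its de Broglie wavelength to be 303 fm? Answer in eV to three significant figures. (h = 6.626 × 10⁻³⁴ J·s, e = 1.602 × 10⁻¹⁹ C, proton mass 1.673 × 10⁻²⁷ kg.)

p = h/λ = 6.626 × 10⁻³⁴ / 3.030 × 10⁻¹³ = 2.187 × 10⁻²¹ kg·m/s.
KE = p²/(2m) = (2.187 × 10⁻²¹)² / (2 × 1.673 × 10⁻²⁷) = 1.429 × 10⁻¹⁵ J = 8920 eV.

KE = 8920 eV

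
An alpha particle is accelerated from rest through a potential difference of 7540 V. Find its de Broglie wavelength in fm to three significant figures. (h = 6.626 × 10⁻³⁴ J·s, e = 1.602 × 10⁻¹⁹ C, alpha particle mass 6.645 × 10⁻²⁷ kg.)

λ = 117 fm

KE = 2eV = 2 × 1.602 × 10⁻¹⁹ × 7540 = 2.416 × 10⁻¹⁵ J.
p = √(2mKE) = √(2 × 6.645 × 10⁻²⁷ × 2.416 × 10⁻¹⁵) = 5.666 × 10⁻²¹ kg·m/s.
λ = h/p = 6.626 × 10⁻³⁴ / 5.666 × 10⁻²¹ = 1.17 × 10⁻¹³ m = 117 fm.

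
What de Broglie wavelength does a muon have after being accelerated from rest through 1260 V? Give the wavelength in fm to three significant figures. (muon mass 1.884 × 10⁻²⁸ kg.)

λ = 2400 fm

KE = eV = 1.602 × 10⁻¹⁹ × 1260 = 2.019 × 10⁻¹⁶ J.
p = √(2mKE) = √(2 × 1.884 × 10⁻²⁸ × 2.019 × 10⁻¹⁶) = 2.758 × 10⁻²² kg·m/s.
λ = h/p = 6.626 × 10⁻³⁴ / 2.758 × 10⁻²² = 2.40 × 10⁻¹² m = 2400 fm.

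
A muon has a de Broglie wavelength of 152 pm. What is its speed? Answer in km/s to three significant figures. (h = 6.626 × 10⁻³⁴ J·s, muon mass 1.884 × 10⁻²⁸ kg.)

v = 23.1 km/s

p = h/λ = 6.626 × 10⁻³⁴ / 1.520 × 10⁻¹⁰ = 4.359 × 10⁻²⁴ kg·m/s.
v = p/m = 4.359 × 10⁻²⁴ / 1.884 × 10⁻²⁸ = 2.31 × 10⁴ m/s = 23.1 km/s.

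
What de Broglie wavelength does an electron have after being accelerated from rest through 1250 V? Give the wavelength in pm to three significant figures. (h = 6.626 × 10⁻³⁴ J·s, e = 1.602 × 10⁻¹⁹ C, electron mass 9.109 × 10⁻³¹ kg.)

λ = 34.7 pm

KE = eV = 1.602 × 10⁻¹⁹ × 1250 = 2.003 × 10⁻¹⁶ J.
p = √(2mKE) = √(2 × 9.109 × 10⁻³¹ × 2.003 × 10⁻¹⁶) = 1.910 × 10⁻²³ kg·m/s.
λ = h/p = 6.626 × 10⁻³⁴ / 1.910 × 10⁻²³ = 3.47 × 10⁻¹¹ m = 34.7 pm.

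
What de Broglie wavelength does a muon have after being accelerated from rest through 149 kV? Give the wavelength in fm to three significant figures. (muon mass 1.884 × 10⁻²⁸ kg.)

λ = 221 fm

KE = eV = 1.602 × 10⁻¹⁹ × 1.490 × 10⁵ = 2.387 × 10⁻¹⁴ J.
p = √(2mKE) = √(2 × 1.884 × 10⁻²⁸ × 2.387 × 10⁻¹⁴) = 2.999 × 10⁻²¹ kg·m/s.
λ = h/p = 6.626 × 10⁻³⁴ / 2.999 × 10⁻²¹ = 2.21 × 10⁻¹³ m = 221 fm.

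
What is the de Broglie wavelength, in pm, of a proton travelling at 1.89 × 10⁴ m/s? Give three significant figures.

p = mv = 1.673 × 10⁻²⁷ × 1.89 × 10⁴ = 3.162 × 10⁻²³ kg·m/s.
λ = h/p = 6.626 × 10⁻³⁴ / 3.162 × 10⁻²³ = 2.10 × 10⁻¹¹ m = 21.0 pm.

λ = 21.0 pm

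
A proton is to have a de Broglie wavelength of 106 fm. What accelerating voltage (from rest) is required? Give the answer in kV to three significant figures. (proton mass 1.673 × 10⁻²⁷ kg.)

V = 72.9 kV

p = h/λ = 6.626 × 10⁻³⁴ / 1.060 × 10⁻¹³ = 6.251 × 10⁻²¹ kg·m/s.
KE = p²/(2m) = 1.168 × 10⁻¹⁴ J.
V = KE/e = 1.168 × 10⁻¹⁴ / (1.602 × 10⁻¹⁹) = 72.9 kV.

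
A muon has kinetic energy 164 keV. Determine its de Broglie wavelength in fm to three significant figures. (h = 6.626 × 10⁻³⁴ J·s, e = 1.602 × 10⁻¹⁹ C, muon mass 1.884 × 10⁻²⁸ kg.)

λ = 211 fm

KE = 164 keV = 2.627 × 10⁻¹⁴ J.
p = √(2mKE) = √(2 × 1.884 × 10⁻²⁸ × 2.627 × 10⁻¹⁴) = 3.146 × 10⁻²¹ kg·m/s.
λ = h/p = 6.626 × 10⁻³⁴ / 3.146 × 10⁻²¹ = 2.11 × 10⁻¹³ m = 211 fm.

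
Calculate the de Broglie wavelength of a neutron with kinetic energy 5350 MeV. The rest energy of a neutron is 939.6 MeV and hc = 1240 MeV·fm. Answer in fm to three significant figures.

λ = 0.199 fm

Total energy E = KE + m₀c² = 5350 + 939.6 = 6289.6 MeV.
(pc)² = E² − (m₀c²)² = (6289.6)² − (939.6)² = 3.868 × 10⁷ MeV², so pc = 6219 MeV.
λ = hc/(pc) = 1240 MeV·fm / 6219 MeV = 0.199 fm.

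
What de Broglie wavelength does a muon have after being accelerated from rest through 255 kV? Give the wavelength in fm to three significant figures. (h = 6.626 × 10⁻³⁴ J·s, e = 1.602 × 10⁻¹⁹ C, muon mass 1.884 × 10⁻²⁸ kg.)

λ = 169 fm

KE = eV = 1.602 × 10⁻¹⁹ × 2.550 × 10⁵ = 4.085 × 10⁻¹⁴ J.
p = √(2mKE) = √(2 × 1.884 × 10⁻²⁸ × 4.085 × 10⁻¹⁴) = 3.923 × 10⁻²¹ kg·m/s.
λ = h/p = 6.626 × 10⁻³⁴ / 3.923 × 10⁻²¹ = 1.69 × 10⁻¹³ m = 169 fm.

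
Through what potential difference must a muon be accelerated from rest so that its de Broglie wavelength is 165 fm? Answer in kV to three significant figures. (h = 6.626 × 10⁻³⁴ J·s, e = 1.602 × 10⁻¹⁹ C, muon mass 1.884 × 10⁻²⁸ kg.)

p = h/λ = 6.626 × 10⁻³⁴ / 1.650 × 10⁻¹³ = 4.016 × 10⁻²¹ kg·m/s.
KE = p²/(2m) = 4.280 × 10⁻¹⁴ J.
V = KE/e = 4.280 × 10⁻¹⁴ / (1.602 × 10⁻¹⁹) = 267 kV.

V = 267 kV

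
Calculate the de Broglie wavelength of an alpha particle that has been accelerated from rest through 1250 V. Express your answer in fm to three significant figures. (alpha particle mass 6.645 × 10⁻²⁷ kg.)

λ = 287 fm

KE = 2eV = 2 × 1.602 × 10⁻¹⁹ × 1250 = 4.005 × 10⁻¹⁶ J.
p = √(2mKE) = √(2 × 6.645 × 10⁻²⁷ × 4.005 × 10⁻¹⁶) = 2.307 × 10⁻²¹ kg·m/s.
λ = h/p = 6.626 × 10⁻³⁴ / 2.307 × 10⁻²¹ = 2.87 × 10⁻¹³ m = 287 fm.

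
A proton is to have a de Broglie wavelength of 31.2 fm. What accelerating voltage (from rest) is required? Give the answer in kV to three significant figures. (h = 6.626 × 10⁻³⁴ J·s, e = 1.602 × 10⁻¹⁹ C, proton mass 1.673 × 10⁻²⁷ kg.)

V = 841 kV

p = h/λ = 6.626 × 10⁻³⁴ / 3.120 × 10⁻¹⁴ = 2.124 × 10⁻²⁰ kg·m/s.
KE = p²/(2m) = 1.348 × 10⁻¹³ J.
V = KE/e = 1.348 × 10⁻¹³ / (1.602 × 10⁻¹⁹) = 841 kV.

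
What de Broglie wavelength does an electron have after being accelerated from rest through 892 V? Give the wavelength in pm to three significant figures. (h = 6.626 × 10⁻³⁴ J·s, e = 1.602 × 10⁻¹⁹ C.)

KE = eV = 1.602 × 10⁻¹⁹ × 892.0 = 1.429 × 10⁻¹⁶ J.
p = √(2mKE) = √(2 × 9.109 × 10⁻³¹ × 1.429 × 10⁻¹⁶) = 1.613 × 10⁻²³ kg·m/s.
λ = h/p = 6.626 × 10⁻³⁴ / 1.613 × 10⁻²³ = 4.11 × 10⁻¹¹ m = 41.1 pm.

λ = 41.1 pm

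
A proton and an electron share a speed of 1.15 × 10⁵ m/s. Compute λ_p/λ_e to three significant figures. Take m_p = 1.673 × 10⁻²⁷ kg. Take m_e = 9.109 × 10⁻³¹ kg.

λ_p/λ_e = 5.44 × 10⁻⁴

At fixed v, p = mv so λ = h/(mv) ∝ 1/m.
λ_p/λ_e = m_e/m_p = 9.109 × 10⁻³¹/1.673 × 10⁻²⁷ = 5.44 × 10⁻⁴.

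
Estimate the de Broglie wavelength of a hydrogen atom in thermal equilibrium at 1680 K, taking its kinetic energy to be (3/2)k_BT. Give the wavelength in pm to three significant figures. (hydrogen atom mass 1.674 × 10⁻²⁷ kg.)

KE = (3/2)k_BT = 1.5 × 1.381 × 10⁻²³ × 1680 = 3.480 × 10⁻²⁰ J.
p = √(2mKE) = √(2 × 1.674 × 10⁻²⁷ × 3.480 × 10⁻²⁰) = 1.079 × 10⁻²³ kg·m/s.
λ = h/p = 6.14 × 10⁻¹¹ m = 61.4 pm.

λ = 61.4 pm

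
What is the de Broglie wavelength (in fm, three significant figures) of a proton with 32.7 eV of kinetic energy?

λ = 5000 fm

KE = 32.7 eV = 5.239 × 10⁻¹⁸ J.
p = √(2mKE) = √(2 × 1.673 × 10⁻²⁷ × 5.239 × 10⁻¹⁸) = 1.324 × 10⁻²² kg·m/s.
λ = h/p = 6.626 × 10⁻³⁴ / 1.324 × 10⁻²² = 5.00 × 10⁻¹² m = 5000 fm.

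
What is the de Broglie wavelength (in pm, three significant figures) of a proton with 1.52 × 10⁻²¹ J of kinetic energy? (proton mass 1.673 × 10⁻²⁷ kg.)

λ = 294 pm

p = √(2mKE) = √(2 × 1.673 × 10⁻²⁷ × 1.520 × 10⁻²¹) = 2.255 × 10⁻²⁴ kg·m/s.
λ = h/p = 6.626 × 10⁻³⁴ / 2.255 × 10⁻²⁴ = 2.94 × 10⁻¹⁰ m = 294 pm.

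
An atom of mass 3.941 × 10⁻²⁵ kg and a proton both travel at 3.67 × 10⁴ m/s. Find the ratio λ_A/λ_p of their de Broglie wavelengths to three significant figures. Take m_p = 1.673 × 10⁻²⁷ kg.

λ_A/λ_p = 4.25 × 10⁻³

At fixed v, p = mv so λ = h/(mv) ∝ 1/m.
λ_A/λ_p = m_p/m_A = 1.673 × 10⁻²⁷/3.941 × 10⁻²⁵ = 4.25 × 10⁻³.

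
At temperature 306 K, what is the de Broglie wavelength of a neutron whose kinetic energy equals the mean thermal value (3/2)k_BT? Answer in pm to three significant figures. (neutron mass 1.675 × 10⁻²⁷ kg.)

λ = 144 pm

KE = (3/2)k_BT = 1.5 × 1.381 × 10⁻²³ × 306 = 6.339 × 10⁻²¹ J.
p = √(2mKE) = √(2 × 1.675 × 10⁻²⁷ × 6.339 × 10⁻²¹) = 4.608 × 10⁻²⁴ kg·m/s.
λ = h/p = 1.44 × 10⁻¹⁰ m = 144 pm.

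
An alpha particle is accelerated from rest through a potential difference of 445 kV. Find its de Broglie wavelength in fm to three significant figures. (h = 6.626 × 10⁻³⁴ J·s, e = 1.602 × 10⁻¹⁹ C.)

λ = 15.2 fm

KE = 2eV = 2 × 1.602 × 10⁻¹⁹ × 4.450 × 10⁵ = 1.426 × 10⁻¹³ J.
p = √(2mKE) = √(2 × 6.645 × 10⁻²⁷ × 1.426 × 10⁻¹³) = 4.353 × 10⁻²⁰ kg·m/s.
λ = h/p = 6.626 × 10⁻³⁴ / 4.353 × 10⁻²⁰ = 1.52 × 10⁻¹⁴ m = 15.2 fm.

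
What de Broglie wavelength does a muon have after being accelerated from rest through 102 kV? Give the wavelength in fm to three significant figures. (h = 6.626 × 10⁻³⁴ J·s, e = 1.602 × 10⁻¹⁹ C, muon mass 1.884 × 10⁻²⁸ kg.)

KE = eV = 1.602 × 10⁻¹⁹ × 1.020 × 10⁵ = 1.634 × 10⁻¹⁴ J.
p = √(2mKE) = √(2 × 1.884 × 10⁻²⁸ × 1.634 × 10⁻¹⁴) = 2.481 × 10⁻²¹ kg·m/s.
λ = h/p = 6.626 × 10⁻³⁴ / 2.481 × 10⁻²¹ = 2.67 × 10⁻¹³ m = 267 fm.

λ = 267 fm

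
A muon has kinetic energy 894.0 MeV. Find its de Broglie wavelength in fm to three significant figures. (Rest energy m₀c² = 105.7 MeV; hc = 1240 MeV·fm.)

Total energy E = KE + m₀c² = 894.0 + 105.7 = 999.7 MeV.
(pc)² = E² − (m₀c²)² = (999.7)² − (105.7)² = 9.882 × 10⁵ MeV², so pc = 994.1 MeV.
λ = hc/(pc) = 1240 MeV·fm / 994.1 MeV = 1.25 fm.

λ = 1.25 fm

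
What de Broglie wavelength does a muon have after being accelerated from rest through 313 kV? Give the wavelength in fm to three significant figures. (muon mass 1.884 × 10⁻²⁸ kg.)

λ = 152 fm

KE = eV = 1.602 × 10⁻¹⁹ × 3.130 × 10⁵ = 5.014 × 10⁻¹⁴ J.
p = √(2mKE) = √(2 × 1.884 × 10⁻²⁸ × 5.014 × 10⁻¹⁴) = 4.347 × 10⁻²¹ kg·m/s.
λ = h/p = 6.626 × 10⁻³⁴ / 4.347 × 10⁻²¹ = 1.52 × 10⁻¹³ m = 152 fm.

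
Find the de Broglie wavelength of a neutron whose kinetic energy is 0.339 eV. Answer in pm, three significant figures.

λ = 49.1 pm

KE = 0.339 eV = 5.431 × 10⁻²⁰ J.
p = √(2mKE) = √(2 × 1.675 × 10⁻²⁷ × 5.431 × 10⁻²⁰) = 1.349 × 10⁻²³ kg·m/s.
λ = h/p = 6.626 × 10⁻³⁴ / 1.349 × 10⁻²³ = 4.91 × 10⁻¹¹ m = 49.1 pm.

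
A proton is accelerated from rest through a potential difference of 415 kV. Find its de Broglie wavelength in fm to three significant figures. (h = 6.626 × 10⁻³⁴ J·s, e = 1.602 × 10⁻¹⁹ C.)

KE = eV = 1.602 × 10⁻¹⁹ × 4.150 × 10⁵ = 6.648 × 10⁻¹⁴ J.
p = √(2mKE) = √(2 × 1.673 × 10⁻²⁷ × 6.648 × 10⁻¹⁴) = 1.491 × 10⁻²⁰ kg·m/s.
λ = h/p = 6.626 × 10⁻³⁴ / 1.491 × 10⁻²⁰ = 4.44 × 10⁻¹⁴ m = 44.4 fm.

λ = 44.4 fm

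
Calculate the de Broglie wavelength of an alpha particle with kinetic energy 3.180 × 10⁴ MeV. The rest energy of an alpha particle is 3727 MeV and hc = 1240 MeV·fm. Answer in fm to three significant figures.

Total energy E = KE + m₀c² = 3.180 × 10⁴ + 3727 = 35527 MeV.
(pc)² = E² − (m₀c²)² = (35527)² − (3727)² = 1.248 × 10⁹ MeV², so pc = 3.533 × 10⁴ MeV.
λ = hc/(pc) = 1240 MeV·fm / 3.533 × 10⁴ MeV = 0.0351 fm.

λ = 0.0351 fm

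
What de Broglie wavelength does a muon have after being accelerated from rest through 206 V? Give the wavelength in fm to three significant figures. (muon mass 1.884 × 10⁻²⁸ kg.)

KE = eV = 1.602 × 10⁻¹⁹ × 206.0 = 3.300 × 10⁻¹⁷ J.
p = √(2mKE) = √(2 × 1.884 × 10⁻²⁸ × 3.300 × 10⁻¹⁷) = 1.115 × 10⁻²² kg·m/s.
λ = h/p = 6.626 × 10⁻³⁴ / 1.115 × 10⁻²² = 5.94 × 10⁻¹² m = 5940 fm.

λ = 5940 fm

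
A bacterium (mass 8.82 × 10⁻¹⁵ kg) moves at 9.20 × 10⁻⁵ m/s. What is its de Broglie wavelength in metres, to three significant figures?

p = mv = 8.82 × 10⁻¹⁵ × 9.20 × 10⁻⁵ = 8.114 × 10⁻¹⁹ kg·m/s.
λ = h/p = 6.626 × 10⁻³⁴ / 8.114 × 10⁻¹⁹ = 8.17 × 10⁻¹⁶ m.

λ = 8.17 × 10⁻¹⁶ m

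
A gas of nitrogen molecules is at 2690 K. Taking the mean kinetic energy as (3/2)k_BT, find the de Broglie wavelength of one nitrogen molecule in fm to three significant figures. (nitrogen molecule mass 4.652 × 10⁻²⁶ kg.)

λ = 9200 fm

KE = (3/2)k_BT = 1.5 × 1.381 × 10⁻²³ × 2690 = 5.572 × 10⁻²⁰ J.
p = √(2mKE) = √(2 × 4.652 × 10⁻²⁶ × 5.572 × 10⁻²⁰) = 7.200 × 10⁻²³ kg·m/s.
λ = h/p = 9.20 × 10⁻¹² m = 9200 fm.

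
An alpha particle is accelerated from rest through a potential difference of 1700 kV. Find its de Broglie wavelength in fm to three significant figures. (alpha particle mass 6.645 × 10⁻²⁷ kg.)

KE = 2eV = 2 × 1.602 × 10⁻¹⁹ × 1.700 × 10⁶ = 5.447 × 10⁻¹³ J.
p = √(2mKE) = √(2 × 6.645 × 10⁻²⁷ × 5.447 × 10⁻¹³) = 8.508 × 10⁻²⁰ kg·m/s.
λ = h/p = 6.626 × 10⁻³⁴ / 8.508 × 10⁻²⁰ = 7.79 × 10⁻¹⁵ m = 7.79 fm.

λ = 7.79 fm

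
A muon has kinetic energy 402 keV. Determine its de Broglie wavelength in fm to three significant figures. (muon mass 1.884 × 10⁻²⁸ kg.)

λ = 135 fm

KE = 402 keV = 6.440 × 10⁻¹⁴ J.
p = √(2mKE) = √(2 × 1.884 × 10⁻²⁸ × 6.440 × 10⁻¹⁴) = 4.926 × 10⁻²¹ kg·m/s.
λ = h/p = 6.626 × 10⁻³⁴ / 4.926 × 10⁻²¹ = 1.35 × 10⁻¹³ m = 135 fm.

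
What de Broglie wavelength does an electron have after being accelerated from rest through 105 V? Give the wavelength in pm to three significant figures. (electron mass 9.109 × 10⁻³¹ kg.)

λ = 120 pm

KE = eV = 1.602 × 10⁻¹⁹ × 105.0 = 1.682 × 10⁻¹⁷ J.
p = √(2mKE) = √(2 × 9.109 × 10⁻³¹ × 1.682 × 10⁻¹⁷) = 5.536 × 10⁻²⁴ kg·m/s.
λ = h/p = 6.626 × 10⁻³⁴ / 5.536 × 10⁻²⁴ = 1.20 × 10⁻¹⁰ m = 120 pm.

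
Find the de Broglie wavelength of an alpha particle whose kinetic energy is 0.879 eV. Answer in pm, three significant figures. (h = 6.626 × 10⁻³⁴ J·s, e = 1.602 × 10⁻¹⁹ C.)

KE = 0.879 eV = 1.408 × 10⁻¹⁹ J.
p = √(2mKE) = √(2 × 6.645 × 10⁻²⁷ × 1.408 × 10⁻¹⁹) = 4.326 × 10⁻²³ kg·m/s.
λ = h/p = 6.626 × 10⁻³⁴ / 4.326 × 10⁻²³ = 1.53 × 10⁻¹¹ m = 15.3 pm.

λ = 15.3 pm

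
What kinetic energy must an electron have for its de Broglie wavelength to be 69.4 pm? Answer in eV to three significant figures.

KE = 312 eV

p = h/λ = 6.626 × 10⁻³⁴ / 6.940 × 10⁻¹¹ = 9.548 × 10⁻²⁴ kg·m/s.
KE = p²/(2m) = (9.548 × 10⁻²⁴)² / (2 × 9.109 × 10⁻³¹) = 5.004 × 10⁻¹⁷ J = 312 eV.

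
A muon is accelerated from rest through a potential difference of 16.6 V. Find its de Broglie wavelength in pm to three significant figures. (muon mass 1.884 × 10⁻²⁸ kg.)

λ = 20.9 pm

KE = eV = 1.602 × 10⁻¹⁹ × 16.60 = 2.659 × 10⁻¹⁸ J.
p = √(2mKE) = √(2 × 1.884 × 10⁻²⁸ × 2.659 × 10⁻¹⁸) = 3.165 × 10⁻²³ kg·m/s.
λ = h/p = 6.626 × 10⁻³⁴ / 3.165 × 10⁻²³ = 2.09 × 10⁻¹¹ m = 20.9 pm.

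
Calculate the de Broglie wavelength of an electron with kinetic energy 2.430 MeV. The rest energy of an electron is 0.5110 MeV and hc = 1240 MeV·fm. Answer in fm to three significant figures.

Total energy E = KE + m₀c² = 2.430 + 0.5110 = 2.9410 MeV.
(pc)² = E² − (m₀c²)² = (2.9410)² − (0.5110)² = 8.388 MeV², so pc = 2.896 MeV.
λ = hc/(pc) = 1240 MeV·fm / 2.896 MeV = 428 fm.

λ = 428 fm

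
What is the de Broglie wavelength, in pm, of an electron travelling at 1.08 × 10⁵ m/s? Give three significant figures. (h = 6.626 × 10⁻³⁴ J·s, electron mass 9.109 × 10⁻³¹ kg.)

p = mv = 9.109 × 10⁻³¹ × 1.08 × 10⁵ = 9.838 × 10⁻²⁶ kg·m/s.
λ = h/p = 6.626 × 10⁻³⁴ / 9.838 × 10⁻²⁶ = 6.74 × 10⁻⁹ m = 6740 pm.

λ = 6740 pm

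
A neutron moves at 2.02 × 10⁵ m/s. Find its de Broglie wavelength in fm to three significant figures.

λ = 1960 fm

p = mv = 1.675 × 10⁻²⁷ × 2.02 × 10⁵ = 3.383 × 10⁻²² kg·m/s.
λ = h/p = 6.626 × 10⁻³⁴ / 3.383 × 10⁻²² = 1.96 × 10⁻¹² m = 1960 fm.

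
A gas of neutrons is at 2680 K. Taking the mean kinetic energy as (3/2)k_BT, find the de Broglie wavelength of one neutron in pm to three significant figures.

KE = (3/2)k_BT = 1.5 × 1.381 × 10⁻²³ × 2680 = 5.552 × 10⁻²⁰ J.
p = √(2mKE) = √(2 × 1.675 × 10⁻²⁷ × 5.552 × 10⁻²⁰) = 1.364 × 10⁻²³ kg·m/s.
λ = h/p = 4.86 × 10⁻¹¹ m = 48.6 pm.

λ = 48.6 pm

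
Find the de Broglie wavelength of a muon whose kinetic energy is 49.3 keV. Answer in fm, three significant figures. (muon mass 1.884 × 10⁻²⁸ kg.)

λ = 384 fm

KE = 49.3 keV = 7.898 × 10⁻¹⁵ J.
p = √(2mKE) = √(2 × 1.884 × 10⁻²⁸ × 7.898 × 10⁻¹⁵) = 1.725 × 10⁻²¹ kg·m/s.
λ = h/p = 6.626 × 10⁻³⁴ / 1.725 × 10⁻²¹ = 3.84 × 10⁻¹³ m = 384 fm.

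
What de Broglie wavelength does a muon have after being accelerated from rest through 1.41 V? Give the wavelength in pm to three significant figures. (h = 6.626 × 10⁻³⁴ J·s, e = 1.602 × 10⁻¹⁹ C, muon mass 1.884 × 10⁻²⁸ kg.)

KE = eV = 1.602 × 10⁻¹⁹ × 1.410 = 2.259 × 10⁻¹⁹ J.
p = √(2mKE) = √(2 × 1.884 × 10⁻²⁸ × 2.259 × 10⁻¹⁹) = 9.226 × 10⁻²⁴ kg·m/s.
λ = h/p = 6.626 × 10⁻³⁴ / 9.226 × 10⁻²⁴ = 7.18 × 10⁻¹¹ m = 71.8 pm.

λ = 71.8 pm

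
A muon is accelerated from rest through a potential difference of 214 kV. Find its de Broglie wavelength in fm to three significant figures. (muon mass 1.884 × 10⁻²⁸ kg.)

KE = eV = 1.602 × 10⁻¹⁹ × 2.140 × 10⁵ = 3.428 × 10⁻¹⁴ J.
p = √(2mKE) = √(2 × 1.884 × 10⁻²⁸ × 3.428 × 10⁻¹⁴) = 3.594 × 10⁻²¹ kg·m/s.
λ = h/p = 6.626 × 10⁻³⁴ / 3.594 × 10⁻²¹ = 1.84 × 10⁻¹³ m = 184 fm.

λ = 184 fm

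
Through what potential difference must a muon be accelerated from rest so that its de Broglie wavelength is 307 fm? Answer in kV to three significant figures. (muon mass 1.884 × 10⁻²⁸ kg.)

p = h/λ = 6.626 × 10⁻³⁴ / 3.070 × 10⁻¹³ = 2.158 × 10⁻²¹ kg·m/s.
KE = p²/(2m) = 1.236 × 10⁻¹⁴ J.
V = KE/e = 1.236 × 10⁻¹⁴ / (1.602 × 10⁻¹⁹) = 77.2 kV.

V = 77.2 kV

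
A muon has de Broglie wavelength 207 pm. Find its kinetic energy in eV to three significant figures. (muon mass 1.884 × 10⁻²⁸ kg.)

p = h/λ = 6.626 × 10⁻³⁴ / 2.070 × 10⁻¹⁰ = 3.201 × 10⁻²⁴ kg·m/s.
KE = p²/(2m) = (3.201 × 10⁻²⁴)² / (2 × 1.884 × 10⁻²⁸) = 2.719 × 10⁻²⁰ J = 0.170 eV.

KE = 0.170 eV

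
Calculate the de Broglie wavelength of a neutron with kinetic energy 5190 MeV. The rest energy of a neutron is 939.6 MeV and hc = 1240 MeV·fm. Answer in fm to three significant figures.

λ = 0.205 fm

Total energy E = KE + m₀c² = 5190 + 939.6 = 6129.6 MeV.
(pc)² = E² − (m₀c²)² = (6129.6)² − (939.6)² = 3.669 × 10⁷ MeV², so pc = 6057 MeV.
λ = hc/(pc) = 1240 MeV·fm / 6057 MeV = 0.205 fm.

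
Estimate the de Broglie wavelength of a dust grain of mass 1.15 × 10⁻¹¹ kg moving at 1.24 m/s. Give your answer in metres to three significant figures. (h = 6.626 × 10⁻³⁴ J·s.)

p = mv = 1.15 × 10⁻¹¹ × 1.24 = 1.426 × 10⁻¹¹ kg·m/s.
λ = h/p = 6.626 × 10⁻³⁴ / 1.426 × 10⁻¹¹ = 4.65 × 10⁻²³ m.

λ = 4.65 × 10⁻²³ m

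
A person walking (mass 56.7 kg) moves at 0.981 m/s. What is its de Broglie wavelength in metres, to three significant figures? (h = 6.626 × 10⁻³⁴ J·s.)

p = mv = 56.7 × 0.981 = 5.562 × 10¹ kg·m/s.
λ = h/p = 6.626 × 10⁻³⁴ / 5.562 × 10¹ = 1.19 × 10⁻³⁵ m.

λ = 1.19 × 10⁻³⁵ m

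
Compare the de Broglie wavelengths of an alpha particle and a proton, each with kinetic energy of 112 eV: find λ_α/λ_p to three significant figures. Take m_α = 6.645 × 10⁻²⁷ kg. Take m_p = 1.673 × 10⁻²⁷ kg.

λ_α/λ_p = 0.502

At fixed KE, p = √(2mKE) so λ = h/p ∝ 1/√m.
λ_α/λ_p = √(m_p/m_α) = √(1.673 × 10⁻²⁷/6.645 × 10⁻²⁷) = √(0.2518) = 0.502.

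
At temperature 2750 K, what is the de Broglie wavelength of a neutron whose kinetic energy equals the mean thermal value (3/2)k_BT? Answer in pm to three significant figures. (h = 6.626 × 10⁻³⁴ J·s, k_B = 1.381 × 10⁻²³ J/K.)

KE = (3/2)k_BT = 1.5 × 1.381 × 10⁻²³ × 2750 = 5.697 × 10⁻²⁰ J.
p = √(2mKE) = √(2 × 1.675 × 10⁻²⁷ × 5.697 × 10⁻²⁰) = 1.381 × 10⁻²³ kg·m/s.
λ = h/p = 4.80 × 10⁻¹¹ m = 48.0 pm.

λ = 48.0 pm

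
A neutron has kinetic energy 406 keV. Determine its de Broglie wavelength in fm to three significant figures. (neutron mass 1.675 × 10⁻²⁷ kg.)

λ = 44.9 fm

KE = 406 keV = 6.504 × 10⁻¹⁴ J.
p = √(2mKE) = √(2 × 1.675 × 10⁻²⁷ × 6.504 × 10⁻¹⁴) = 1.476 × 10⁻²⁰ kg·m/s.
λ = h/p = 6.626 × 10⁻³⁴ / 1.476 × 10⁻²⁰ = 4.49 × 10⁻¹⁴ m = 44.9 fm.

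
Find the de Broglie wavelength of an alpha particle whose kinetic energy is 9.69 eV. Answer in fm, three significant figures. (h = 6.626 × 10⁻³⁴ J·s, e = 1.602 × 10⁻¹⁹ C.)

λ = 4610 fm

KE = 9.69 eV = 1.552 × 10⁻¹⁸ J.
p = √(2mKE) = √(2 × 6.645 × 10⁻²⁷ × 1.552 × 10⁻¹⁸) = 1.436 × 10⁻²² kg·m/s.
λ = h/p = 6.626 × 10⁻³⁴ / 1.436 × 10⁻²² = 4.61 × 10⁻¹² m = 4610 fm.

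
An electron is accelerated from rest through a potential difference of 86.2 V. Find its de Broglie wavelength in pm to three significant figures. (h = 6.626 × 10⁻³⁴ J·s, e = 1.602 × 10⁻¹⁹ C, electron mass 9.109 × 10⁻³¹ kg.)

KE = eV = 1.602 × 10⁻¹⁹ × 86.20 = 1.381 × 10⁻¹⁷ J.
p = √(2mKE) = √(2 × 9.109 × 10⁻³¹ × 1.381 × 10⁻¹⁷) = 5.016 × 10⁻²⁴ kg·m/s.
λ = h/p = 6.626 × 10⁻³⁴ / 5.016 × 10⁻²⁴ = 1.32 × 10⁻¹⁰ m = 132 pm.

λ = 132 pm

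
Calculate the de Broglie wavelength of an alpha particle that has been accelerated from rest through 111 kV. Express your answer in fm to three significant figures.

λ = 30.5 fm

KE = 2eV = 2 × 1.602 × 10⁻¹⁹ × 1.110 × 10⁵ = 3.556 × 10⁻¹⁴ J.
p = √(2mKE) = √(2 × 6.645 × 10⁻²⁷ × 3.556 × 10⁻¹⁴) = 2.174 × 10⁻²⁰ kg·m/s.
λ = h/p = 6.626 × 10⁻³⁴ / 2.174 × 10⁻²⁰ = 3.05 × 10⁻¹⁴ m = 30.5 fm.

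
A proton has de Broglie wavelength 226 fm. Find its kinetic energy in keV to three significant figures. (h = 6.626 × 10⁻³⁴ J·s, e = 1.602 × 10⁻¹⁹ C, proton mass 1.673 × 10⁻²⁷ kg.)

p = h/λ = 6.626 × 10⁻³⁴ / 2.260 × 10⁻¹³ = 2.932 × 10⁻²¹ kg·m/s.
KE = p²/(2m) = (2.932 × 10⁻²¹)² / (2 × 1.673 × 10⁻²⁷) = 2.569 × 10⁻¹⁵ J = 16.0 keV.

KE = 16.0 keV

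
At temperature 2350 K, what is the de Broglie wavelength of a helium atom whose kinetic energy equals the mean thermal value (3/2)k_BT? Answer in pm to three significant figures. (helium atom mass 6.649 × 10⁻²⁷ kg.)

λ = 26.0 pm

KE = (3/2)k_BT = 1.5 × 1.381 × 10⁻²³ × 2350 = 4.868 × 10⁻²⁰ J.
p = √(2mKE) = √(2 × 6.649 × 10⁻²⁷ × 4.868 × 10⁻²⁰) = 2.544 × 10⁻²³ kg·m/s.
λ = h/p = 2.60 × 10⁻¹¹ m = 26.0 pm.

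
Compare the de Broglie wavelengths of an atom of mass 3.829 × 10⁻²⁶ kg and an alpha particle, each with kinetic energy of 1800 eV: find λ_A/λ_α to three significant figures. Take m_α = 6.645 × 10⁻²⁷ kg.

At fixed KE, p = √(2mKE) so λ = h/p ∝ 1/√m.
λ_A/λ_α = √(m_α/m_A) = √(6.645 × 10⁻²⁷/3.829 × 10⁻²⁶) = √(0.1735) = 0.417.

λ_A/λ_α = 0.417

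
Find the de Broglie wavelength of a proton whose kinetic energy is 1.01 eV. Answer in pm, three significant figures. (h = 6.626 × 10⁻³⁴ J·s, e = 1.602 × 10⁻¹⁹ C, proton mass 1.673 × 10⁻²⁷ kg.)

λ = 28.5 pm

KE = 1.01 eV = 1.618 × 10⁻¹⁹ J.
p = √(2mKE) = √(2 × 1.673 × 10⁻²⁷ × 1.618 × 10⁻¹⁹) = 2.327 × 10⁻²³ kg·m/s.
λ = h/p = 6.626 × 10⁻³⁴ / 2.327 × 10⁻²³ = 2.85 × 10⁻¹¹ m = 28.5 pm.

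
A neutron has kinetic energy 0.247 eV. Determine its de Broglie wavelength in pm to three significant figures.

λ = 57.6 pm

KE = 0.247 eV = 3.957 × 10⁻²⁰ J.
p = √(2mKE) = √(2 × 1.675 × 10⁻²⁷ × 3.957 × 10⁻²⁰) = 1.151 × 10⁻²³ kg·m/s.
λ = h/p = 6.626 × 10⁻³⁴ / 1.151 × 10⁻²³ = 5.76 × 10⁻¹¹ m = 57.6 pm.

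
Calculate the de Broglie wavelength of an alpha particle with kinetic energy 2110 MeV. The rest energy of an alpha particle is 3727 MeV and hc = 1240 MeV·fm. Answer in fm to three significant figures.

Total energy E = KE + m₀c² = 2110 + 3727 = 5837 MeV.
(pc)² = E² − (m₀c²)² = (5837)² − (3727)² = 2.018 × 10⁷ MeV², so pc = 4492 MeV.
λ = hc/(pc) = 1240 MeV·fm / 4492 MeV = 0.276 fm.

λ = 0.276 fm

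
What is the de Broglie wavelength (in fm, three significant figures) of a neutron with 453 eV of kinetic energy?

KE = 453 eV = 7.257 × 10⁻¹⁷ J.
p = √(2mKE) = √(2 × 1.675 × 10⁻²⁷ × 7.257 × 10⁻¹⁷) = 4.931 × 10⁻²² kg·m/s.
λ = h/p = 6.626 × 10⁻³⁴ / 4.931 × 10⁻²² = 1.34 × 10⁻¹² m = 1340 fm.

λ = 1340 fm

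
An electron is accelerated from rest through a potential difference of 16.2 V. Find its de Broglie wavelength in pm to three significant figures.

λ = 305 pm

KE = eV = 1.602 × 10⁻¹⁹ × 16.20 = 2.595 × 10⁻¹⁸ J.
p = √(2mKE) = √(2 × 9.109 × 10⁻³¹ × 2.595 × 10⁻¹⁸) = 2.174 × 10⁻²⁴ kg·m/s.
λ = h/p = 6.626 × 10⁻³⁴ / 2.174 × 10⁻²⁴ = 3.05 × 10⁻¹⁰ m = 305 pm.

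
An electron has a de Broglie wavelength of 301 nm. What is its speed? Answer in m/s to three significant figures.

v = 2420 m/s

p = h/λ = 6.626 × 10⁻³⁴ / 3.010 × 10⁻⁷ = 2.201 × 10⁻²⁷ kg·m/s.
v = p/m = 2.201 × 10⁻²⁷ / 9.109 × 10⁻³¹ = 2.42 × 10³ m/s = 2420 m/s.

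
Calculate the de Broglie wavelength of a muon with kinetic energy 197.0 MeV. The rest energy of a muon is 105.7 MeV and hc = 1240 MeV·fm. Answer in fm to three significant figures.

Total energy E = KE + m₀c² = 197.0 + 105.7 = 302.7 MeV.
(pc)² = E² − (m₀c²)² = (302.7)² − (105.7)² = 8.045 × 10⁴ MeV², so pc = 283.6 MeV.
λ = hc/(pc) = 1240 MeV·fm / 283.6 MeV = 4.37 fm.

λ = 4.37 fm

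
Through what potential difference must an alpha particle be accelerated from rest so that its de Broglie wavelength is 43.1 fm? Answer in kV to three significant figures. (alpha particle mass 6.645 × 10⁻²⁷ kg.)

p = h/λ = 6.626 × 10⁻³⁴ / 4.310 × 10⁻¹⁴ = 1.537 × 10⁻²⁰ kg·m/s.
KE = p²/(2m) = 1.778 × 10⁻¹⁴ J.
V = KE/2e = 1.778 × 10⁻¹⁴ / (2 × 1.602 × 10⁻¹⁹) = 55.5 kV.

V = 55.5 kV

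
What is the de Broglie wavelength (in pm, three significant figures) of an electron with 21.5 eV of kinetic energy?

λ = 265 pm

KE = 21.5 eV = 3.444 × 10⁻¹⁸ J.
p = √(2mKE) = √(2 × 9.109 × 10⁻³¹ × 3.444 × 10⁻¹⁸) = 2.505 × 10⁻²⁴ kg·m/s.
λ = h/p = 6.626 × 10⁻³⁴ / 2.505 × 10⁻²⁴ = 2.65 × 10⁻¹⁰ m = 265 pm.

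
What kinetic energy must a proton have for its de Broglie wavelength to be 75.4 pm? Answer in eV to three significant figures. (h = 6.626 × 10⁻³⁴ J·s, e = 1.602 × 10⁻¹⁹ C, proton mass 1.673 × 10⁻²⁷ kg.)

p = h/λ = 6.626 × 10⁻³⁴ / 7.540 × 10⁻¹¹ = 8.788 × 10⁻²⁴ kg·m/s.
KE = p²/(2m) = (8.788 × 10⁻²⁴)² / (2 × 1.673 × 10⁻²⁷) = 2.308 × 10⁻²⁰ J = 0.144 eV.

KE = 0.144 eV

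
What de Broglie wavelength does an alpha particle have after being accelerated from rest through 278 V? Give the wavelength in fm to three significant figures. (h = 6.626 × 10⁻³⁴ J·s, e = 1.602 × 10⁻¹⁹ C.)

λ = 609 fm

KE = 2eV = 2 × 1.602 × 10⁻¹⁹ × 278.0 = 8.907 × 10⁻¹⁷ J.
p = √(2mKE) = √(2 × 6.645 × 10⁻²⁷ × 8.907 × 10⁻¹⁷) = 1.088 × 10⁻²¹ kg·m/s.
λ = h/p = 6.626 × 10⁻³⁴ / 1.088 × 10⁻²¹ = 6.09 × 10⁻¹³ m = 609 fm.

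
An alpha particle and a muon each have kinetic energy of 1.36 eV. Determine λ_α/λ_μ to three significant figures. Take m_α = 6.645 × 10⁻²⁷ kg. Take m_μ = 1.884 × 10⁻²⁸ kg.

λ_α/λ_μ = 0.168

At fixed KE, p = √(2mKE) so λ = h/p ∝ 1/√m.
λ_α/λ_μ = √(m_μ/m_α) = √(1.884 × 10⁻²⁸/6.645 × 10⁻²⁷) = √(0.02835) = 0.168.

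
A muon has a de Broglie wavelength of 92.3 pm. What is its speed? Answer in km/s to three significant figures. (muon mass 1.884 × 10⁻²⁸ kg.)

p = h/λ = 6.626 × 10⁻³⁴ / 9.230 × 10⁻¹¹ = 7.179 × 10⁻²⁴ kg·m/s.
v = p/m = 7.179 × 10⁻²⁴ / 1.884 × 10⁻²⁸ = 3.81 × 10⁴ m/s = 38.1 km/s.

v = 38.1 km/s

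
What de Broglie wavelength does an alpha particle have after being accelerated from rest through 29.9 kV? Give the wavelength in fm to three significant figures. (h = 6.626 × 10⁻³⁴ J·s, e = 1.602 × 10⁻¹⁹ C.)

λ = 58.7 fm

KE = 2eV = 2 × 1.602 × 10⁻¹⁹ × 2.990 × 10⁴ = 9.580 × 10⁻¹⁵ J.
p = √(2mKE) = √(2 × 6.645 × 10⁻²⁷ × 9.580 × 10⁻¹⁵) = 1.128 × 10⁻²⁰ kg·m/s.
λ = h/p = 6.626 × 10⁻³⁴ / 1.128 × 10⁻²⁰ = 5.87 × 10⁻¹⁴ m = 58.7 fm.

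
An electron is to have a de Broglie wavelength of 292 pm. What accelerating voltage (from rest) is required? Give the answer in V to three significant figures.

p = h/λ = 6.626 × 10⁻³⁴ / 2.920 × 10⁻¹⁰ = 2.269 × 10⁻²⁴ kg·m/s.
KE = p²/(2m) = 2.826 × 10⁻¹⁸ J.
V = KE/e = 2.826 × 10⁻¹⁸ / (1.602 × 10⁻¹⁹) = 17.6 V.

V = 17.6 V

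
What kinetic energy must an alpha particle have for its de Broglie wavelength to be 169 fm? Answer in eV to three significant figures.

KE = 7220 eV

p = h/λ = 6.626 × 10⁻³⁴ / 1.690 × 10⁻¹³ = 3.921 × 10⁻²¹ kg·m/s.
KE = p²/(2m) = (3.921 × 10⁻²¹)² / (2 × 6.645 × 10⁻²⁷) = 1.157 × 10⁻¹⁵ J = 7220 eV.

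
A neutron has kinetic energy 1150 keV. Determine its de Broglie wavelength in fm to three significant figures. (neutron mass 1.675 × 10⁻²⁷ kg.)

KE = 1150 keV = 1.842 × 10⁻¹³ J.
p = √(2mKE) = √(2 × 1.675 × 10⁻²⁷ × 1.842 × 10⁻¹³) = 2.484 × 10⁻²⁰ kg·m/s.
λ = h/p = 6.626 × 10⁻³⁴ / 2.484 × 10⁻²⁰ = 2.67 × 10⁻¹⁴ m = 26.7 fm.

λ = 26.7 fm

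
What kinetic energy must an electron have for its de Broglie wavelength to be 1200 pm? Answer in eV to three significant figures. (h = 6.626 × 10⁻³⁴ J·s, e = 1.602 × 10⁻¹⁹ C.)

p = h/λ = 6.626 × 10⁻³⁴ / 1.200 × 10⁻⁹ = 5.522 × 10⁻²⁵ kg·m/s.
KE = p²/(2m) = (5.522 × 10⁻²⁵)² / (2 × 9.109 × 10⁻³¹) = 1.674 × 10⁻¹⁹ J = 1.04 eV.

KE = 1.04 eV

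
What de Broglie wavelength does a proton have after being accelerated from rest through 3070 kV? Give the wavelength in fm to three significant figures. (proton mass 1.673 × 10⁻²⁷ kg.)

λ = 16.3 fm

KE = eV = 1.602 × 10⁻¹⁹ × 3.070 × 10⁶ = 4.918 × 10⁻¹³ J.
p = √(2mKE) = √(2 × 1.673 × 10⁻²⁷ × 4.918 × 10⁻¹³) = 4.057 × 10⁻²⁰ kg·m/s.
λ = h/p = 6.626 × 10⁻³⁴ / 4.057 × 10⁻²⁰ = 1.63 × 10⁻¹⁴ m = 16.3 fm.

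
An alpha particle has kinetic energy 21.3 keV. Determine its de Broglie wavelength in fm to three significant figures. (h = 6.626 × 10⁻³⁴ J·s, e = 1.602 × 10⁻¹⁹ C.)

KE = 21.3 keV = 3.412 × 10⁻¹⁵ J.
p = √(2mKE) = √(2 × 6.645 × 10⁻²⁷ × 3.412 × 10⁻¹⁵) = 6.734 × 10⁻²¹ kg·m/s.
λ = h/p = 6.626 × 10⁻³⁴ / 6.734 × 10⁻²¹ = 9.84 × 10⁻¹⁴ m = 98.4 fm.

λ = 98.4 fm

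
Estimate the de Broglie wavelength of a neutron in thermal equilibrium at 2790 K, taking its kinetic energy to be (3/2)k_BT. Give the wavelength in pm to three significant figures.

λ = 47.6 pm

KE = (3/2)k_BT = 1.5 × 1.381 × 10⁻²³ × 2790 = 5.779 × 10⁻²⁰ J.
p = √(2mKE) = √(2 × 1.675 × 10⁻²⁷ × 5.779 × 10⁻²⁰) = 1.391 × 10⁻²³ kg·m/s.
λ = h/p = 4.76 × 10⁻¹¹ m = 47.6 pm.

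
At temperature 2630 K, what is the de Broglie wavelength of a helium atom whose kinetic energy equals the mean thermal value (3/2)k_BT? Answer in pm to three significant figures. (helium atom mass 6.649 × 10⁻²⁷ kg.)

KE = (3/2)k_BT = 1.5 × 1.381 × 10⁻²³ × 2630 = 5.448 × 10⁻²⁰ J.
p = √(2mKE) = √(2 × 6.649 × 10⁻²⁷ × 5.448 × 10⁻²⁰) = 2.692 × 10⁻²³ kg·m/s.
λ = h/p = 2.46 × 10⁻¹¹ m = 24.6 pm.

λ = 24.6 pm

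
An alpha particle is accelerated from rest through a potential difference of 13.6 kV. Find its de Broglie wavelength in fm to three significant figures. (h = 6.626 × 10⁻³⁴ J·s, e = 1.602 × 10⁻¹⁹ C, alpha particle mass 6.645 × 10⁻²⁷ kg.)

λ = 87.1 fm

KE = 2eV = 2 × 1.602 × 10⁻¹⁹ × 1.360 × 10⁴ = 4.357 × 10⁻¹⁵ J.
p = √(2mKE) = √(2 × 6.645 × 10⁻²⁷ × 4.357 × 10⁻¹⁵) = 7.610 × 10⁻²¹ kg·m/s.
λ = h/p = 6.626 × 10⁻³⁴ / 7.610 × 10⁻²¹ = 8.71 × 10⁻¹⁴ m = 87.1 fm.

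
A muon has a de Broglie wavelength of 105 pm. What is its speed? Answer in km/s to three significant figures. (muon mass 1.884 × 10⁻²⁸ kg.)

v = 33.5 km/s

p = h/λ = 6.626 × 10⁻³⁴ / 1.050 × 10⁻¹⁰ = 6.310 × 10⁻²⁴ kg·m/s.
v = p/m = 6.310 × 10⁻²⁴ / 1.884 × 10⁻²⁸ = 3.35 × 10⁴ m/s = 33.5 km/s.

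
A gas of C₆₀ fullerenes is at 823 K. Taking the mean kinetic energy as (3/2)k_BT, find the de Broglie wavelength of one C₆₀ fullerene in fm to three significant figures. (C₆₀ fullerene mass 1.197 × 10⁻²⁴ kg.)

KE = (3/2)k_BT = 1.5 × 1.381 × 10⁻²³ × 823 = 1.705 × 10⁻²⁰ J.
p = √(2mKE) = √(2 × 1.197 × 10⁻²⁴ × 1.705 × 10⁻²⁰) = 2.020 × 10⁻²² kg·m/s.
λ = h/p = 3.28 × 10⁻¹² m = 3280 fm.

λ = 3280 fm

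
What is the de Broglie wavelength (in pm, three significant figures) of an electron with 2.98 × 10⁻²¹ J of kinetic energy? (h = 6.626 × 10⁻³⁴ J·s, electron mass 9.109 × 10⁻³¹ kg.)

λ = 8990 pm

p = √(2mKE) = √(2 × 9.109 × 10⁻³¹ × 2.980 × 10⁻²¹) = 7.368 × 10⁻²⁶ kg·m/s.
λ = h/p = 6.626 × 10⁻³⁴ / 7.368 × 10⁻²⁶ = 8.99 × 10⁻⁹ m = 8990 pm.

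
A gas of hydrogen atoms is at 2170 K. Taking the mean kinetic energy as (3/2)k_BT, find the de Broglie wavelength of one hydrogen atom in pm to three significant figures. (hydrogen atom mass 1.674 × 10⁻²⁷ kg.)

λ = 54.0 pm

KE = (3/2)k_BT = 1.5 × 1.381 × 10⁻²³ × 2170 = 4.495 × 10⁻²⁰ J.
p = √(2mKE) = √(2 × 1.674 × 10⁻²⁷ × 4.495 × 10⁻²⁰) = 1.227 × 10⁻²³ kg·m/s.
λ = h/p = 5.40 × 10⁻¹¹ m = 54.0 pm.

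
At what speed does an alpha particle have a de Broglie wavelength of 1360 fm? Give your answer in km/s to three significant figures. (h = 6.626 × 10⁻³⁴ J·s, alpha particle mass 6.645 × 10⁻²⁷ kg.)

p = h/λ = 6.626 × 10⁻³⁴ / 1.360 × 10⁻¹² = 4.872 × 10⁻²² kg·m/s.
v = p/m = 4.872 × 10⁻²² / 6.645 × 10⁻²⁷ = 7.33 × 10⁴ m/s = 73.3 km/s.

v = 73.3 km/s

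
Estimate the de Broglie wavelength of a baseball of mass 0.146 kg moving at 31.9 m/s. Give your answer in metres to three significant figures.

λ = 1.42 × 10⁻³⁴ m

p = mv = 0.146 × 31.9 = 4.657 kg·m/s.
λ = h/p = 6.626 × 10⁻³⁴ / 4.657 = 1.42 × 10⁻³⁴ m.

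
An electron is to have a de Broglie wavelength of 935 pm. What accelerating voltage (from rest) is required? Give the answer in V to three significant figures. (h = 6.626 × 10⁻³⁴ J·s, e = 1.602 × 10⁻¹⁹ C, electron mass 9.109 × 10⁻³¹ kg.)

V = 1.72 V

p = h/λ = 6.626 × 10⁻³⁴ / 9.350 × 10⁻¹⁰ = 7.087 × 10⁻²⁵ kg·m/s.
KE = p²/(2m) = 2.757 × 10⁻¹⁹ J.
V = KE/e = 2.757 × 10⁻¹⁹ / (1.602 × 10⁻¹⁹) = 1.72 V.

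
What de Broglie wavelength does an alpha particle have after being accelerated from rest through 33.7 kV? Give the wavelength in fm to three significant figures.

KE = 2eV = 2 × 1.602 × 10⁻¹⁹ × 3.370 × 10⁴ = 1.080 × 10⁻¹⁴ J.
p = √(2mKE) = √(2 × 6.645 × 10⁻²⁷ × 1.080 × 10⁻¹⁴) = 1.198 × 10⁻²⁰ kg·m/s.
λ = h/p = 6.626 × 10⁻³⁴ / 1.198 × 10⁻²⁰ = 5.53 × 10⁻¹⁴ m = 55.3 fm.

λ = 55.3 fm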